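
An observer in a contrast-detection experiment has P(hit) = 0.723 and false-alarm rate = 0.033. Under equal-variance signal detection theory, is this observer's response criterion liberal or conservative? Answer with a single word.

z(H) = 0.592, z(FA) = -1.838
c = −½·(z(H) + z(FA)) = 0.623
c > 0 → conservative criterion (biased toward responding “no”).

conservative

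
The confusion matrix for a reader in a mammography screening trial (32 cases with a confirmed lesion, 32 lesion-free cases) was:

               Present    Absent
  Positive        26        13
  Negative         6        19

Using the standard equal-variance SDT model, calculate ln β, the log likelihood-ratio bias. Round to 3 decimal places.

ln β = -0.365

H = 26/32 = 0.8125
FA = 13/32 = 0.4062
Φ⁻¹(H) = Φ⁻¹(0.8125) = 0.8871
Φ⁻¹(FA) = Φ⁻¹(0.4062) = -0.2373
ln β = −½·[z(H)² − z(FA)²] = −0.5 × (0.7869 − 0.0563) = -0.3653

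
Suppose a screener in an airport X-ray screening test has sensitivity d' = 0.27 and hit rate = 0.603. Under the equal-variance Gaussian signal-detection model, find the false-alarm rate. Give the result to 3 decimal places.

false-alarm rate = 0.496

z(hit rate) = z(0.603) = 0.2611
z(FA) = z(H) − d' = 0.2611 − 0.27 = -0.0089
false-alarm rate = Φ(-0.0089) = 0.4964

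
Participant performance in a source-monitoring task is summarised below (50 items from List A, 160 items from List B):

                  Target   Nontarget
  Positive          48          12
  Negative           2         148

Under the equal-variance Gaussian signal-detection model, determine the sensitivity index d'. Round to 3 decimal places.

d' = 3.190

H = 48/50 = 0.9600
FA = 12/160 = 0.0750
z(H) = 1.7507
z(FA) = -1.4395
d' = z(H) − z(FA) = 1.7507 − (-1.4395) = 3.1902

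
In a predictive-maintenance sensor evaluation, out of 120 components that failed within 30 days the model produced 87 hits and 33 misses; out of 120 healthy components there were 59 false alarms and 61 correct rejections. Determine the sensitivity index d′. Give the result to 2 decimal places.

H = 87/120 = 0.7250
FA = 59/120 = 0.4917
Φ⁻¹(H) = Φ⁻¹(0.7250) = 0.5978
Φ⁻¹(FA) = Φ⁻¹(0.4917) = -0.0208
d' = z(H) − z(FA) = 0.5978 − (-0.0208) = 0.6186

d′ = 0.62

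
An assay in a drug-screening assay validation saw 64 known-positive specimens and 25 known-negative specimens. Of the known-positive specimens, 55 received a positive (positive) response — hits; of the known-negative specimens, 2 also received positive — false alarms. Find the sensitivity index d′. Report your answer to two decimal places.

d′ = 2.48

H = 55/64 = 0.8594
FA = 2/25 = 0.0800
z(0.8594) = 1.078, z(0.0800) = -1.405
d' = z(H) − z(FA) = 1.078 − (-1.405) = 2.483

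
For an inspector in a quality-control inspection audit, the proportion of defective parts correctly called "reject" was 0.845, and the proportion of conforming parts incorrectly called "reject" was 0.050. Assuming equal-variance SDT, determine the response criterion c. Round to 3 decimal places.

c = 0.315

z(0.845) = 1.0152, z(0.050) = -1.6449
c = −½·[z(H) + z(FA)] = −0.5 × (1.0152 + (-1.6449)) = 0.31485
c > 0: the inspector has a conservative response bias.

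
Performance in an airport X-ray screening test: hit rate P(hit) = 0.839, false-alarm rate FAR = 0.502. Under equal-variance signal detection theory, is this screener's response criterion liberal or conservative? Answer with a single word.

z(H) = 0.990, z(FA) = 0.005
c = −½·(z(H) + z(FA)) = -0.4975
c < 0 → liberal criterion (biased toward responding “yes”).

liberal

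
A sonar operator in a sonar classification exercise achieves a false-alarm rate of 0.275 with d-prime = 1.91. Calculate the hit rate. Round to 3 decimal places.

hit rate = 0.905

z(false-alarm rate) = z(0.275) = -0.5978
z(H) = z(FA) + d' = -0.5978 + 1.91 = 1.3122
hit rate = Φ(1.3122) = 0.9053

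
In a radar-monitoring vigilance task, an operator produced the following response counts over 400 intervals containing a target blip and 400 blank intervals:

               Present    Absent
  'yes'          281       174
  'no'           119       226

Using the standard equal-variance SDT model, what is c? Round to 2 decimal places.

H = 281/400 = 0.7025
FA = 174/400 = 0.4350
z(H) = z(0.7025) = 0.5316
z(FA) = z(0.4350) = -0.1637
c = −½·[z(H) + z(FA)] = −0.5 × (0.5316 + (-0.1637)) = -0.18395

c = -0.18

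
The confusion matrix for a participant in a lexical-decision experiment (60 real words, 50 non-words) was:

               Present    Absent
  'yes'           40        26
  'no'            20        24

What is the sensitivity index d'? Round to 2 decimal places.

d' = 0.38

H = 40/60 = 0.6667
FA = 26/50 = 0.5200
z(H) = 0.431
z(FA) = 0.050
d' = z(H) − z(FA) = 0.431 − 0.050 = 0.381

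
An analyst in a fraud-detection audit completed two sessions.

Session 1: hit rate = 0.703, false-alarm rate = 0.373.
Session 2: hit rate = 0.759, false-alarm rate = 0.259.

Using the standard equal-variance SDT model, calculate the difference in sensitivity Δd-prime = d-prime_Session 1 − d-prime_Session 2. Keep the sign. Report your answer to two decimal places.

Session 1: z(0.703) = 0.533, z(0.373) = -0.324, d' = 0.857
Session 2: z(0.759) = 0.703, z(0.259) = -0.646, d' = 1.349
Δd' = d'_Session 1 − d'_Session 2 = 0.857 − 1.349 = -0.492
Session 2 has the higher sensitivity.

Δd-prime = -0.49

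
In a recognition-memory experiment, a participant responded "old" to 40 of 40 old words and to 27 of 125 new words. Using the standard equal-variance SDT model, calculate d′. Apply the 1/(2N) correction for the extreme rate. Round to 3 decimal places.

d′ = 3.027

The hit rate is 40/40 = 1, so apply the 1/(2N) correction: H → 1 − 1/(2·40) = 0.98750.
z(H) = z(0.98750) = 2.2414
z(FA) = z(0.21600) = -0.7858
d' = 2.2414 − (-0.7858) = 3.0272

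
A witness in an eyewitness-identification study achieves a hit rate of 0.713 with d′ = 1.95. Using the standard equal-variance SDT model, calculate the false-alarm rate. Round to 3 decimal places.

z(hit rate) = z(0.713) = 0.5622
z(FA) = z(H) − d' = 0.5622 − 1.95 = -1.3878
false-alarm rate = Φ(-1.3878) = 0.0826

false-alarm rate = 0.083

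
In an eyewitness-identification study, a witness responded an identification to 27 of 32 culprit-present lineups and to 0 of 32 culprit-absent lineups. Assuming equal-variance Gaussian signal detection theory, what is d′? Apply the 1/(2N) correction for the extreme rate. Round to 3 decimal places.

d′ = 3.164

The false-alarm rate is 0/32 = 0, so apply the 1/(2N) correction: FA → 1/(2·32) = 0.01562.
z(H) = z(0.84375) = 1.0100
z(FA) = z(0.01562) = -2.1540
d' = 1.0100 − (-2.1540) = 3.1640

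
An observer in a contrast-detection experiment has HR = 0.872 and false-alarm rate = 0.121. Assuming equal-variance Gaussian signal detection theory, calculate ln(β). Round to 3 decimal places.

z(H) = 1.1359
z(FA) = -1.1700
ln β = −½·[z(H)² − z(FA)²] = −0.5 × (1.2903 − 1.3689) = 0.0393

ln β = 0.039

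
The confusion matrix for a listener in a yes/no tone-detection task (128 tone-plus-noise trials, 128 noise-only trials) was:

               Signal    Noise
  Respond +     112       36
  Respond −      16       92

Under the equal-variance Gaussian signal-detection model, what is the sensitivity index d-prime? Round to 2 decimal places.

H = 112/128 = 0.8750
FA = 36/128 = 0.2812
Φ⁻¹(0.8750) = 1.1503, Φ⁻¹(0.2812) = -0.5793
d' = z(H) − z(FA) = 1.1503 − (-0.5793) = 1.7296

d-prime = 1.73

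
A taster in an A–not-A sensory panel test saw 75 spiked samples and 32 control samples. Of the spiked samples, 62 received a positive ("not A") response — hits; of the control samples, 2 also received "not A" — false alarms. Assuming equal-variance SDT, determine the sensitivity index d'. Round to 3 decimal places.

d' = 2.475

H = 62/75 = 0.8267
FA = 2/32 = 0.0625
Φ⁻¹(0.8267) = 0.9412, Φ⁻¹(0.0625) = -1.5341
d' = z(H) − z(FA) = 0.9412 − (-1.5341) = 2.4753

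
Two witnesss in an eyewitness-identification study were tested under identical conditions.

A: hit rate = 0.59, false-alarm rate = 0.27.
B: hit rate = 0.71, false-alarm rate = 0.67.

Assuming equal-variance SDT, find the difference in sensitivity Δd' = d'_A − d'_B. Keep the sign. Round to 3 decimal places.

A: z(0.59) = 0.2275, z(0.27) = -0.6128, d' = 0.8403
B: z(0.71) = 0.5534, z(0.67) = 0.4399, d' = 0.1135
Δd' = d'_A − d'_B = 0.8403 − 0.1135 = 0.7268
A has the higher sensitivity.

Δd' = 0.727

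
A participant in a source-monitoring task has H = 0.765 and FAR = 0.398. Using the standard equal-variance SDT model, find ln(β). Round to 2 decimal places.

ln β = -0.23

z(H) = z(0.765) = 0.722
z(FA) = z(0.398) = -0.259
ln β = −½·[z(H)² − z(FA)²] = −0.5 × (0.521 − 0.067) = -0.227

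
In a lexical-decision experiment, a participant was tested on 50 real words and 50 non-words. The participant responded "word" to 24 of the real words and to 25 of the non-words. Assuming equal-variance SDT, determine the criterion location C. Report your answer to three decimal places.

C = 0.025

H = 24/50 = 0.4800
FA = 25/50 = 0.5000
Φ⁻¹(H) = Φ⁻¹(0.4800) = -0.0502
Φ⁻¹(FA) = Φ⁻¹(0.5000) = 0.0000
c = −½·[z(H) + z(FA)] = −0.5 × (-0.0502 + 0.0000) = 0.0251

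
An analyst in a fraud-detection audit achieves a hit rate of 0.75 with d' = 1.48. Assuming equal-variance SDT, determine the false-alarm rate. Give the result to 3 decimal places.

z(hit rate) = z(0.75) = 0.6745
z(FA) = z(H) − d' = 0.6745 − 1.48 = -0.8055
false-alarm rate = Φ(-0.8055) = 0.2103

false-alarm rate = 0.210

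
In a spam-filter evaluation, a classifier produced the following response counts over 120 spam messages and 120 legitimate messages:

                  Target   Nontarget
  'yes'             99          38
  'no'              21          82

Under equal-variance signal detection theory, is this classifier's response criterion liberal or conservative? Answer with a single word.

liberal

z(H) = 0.935, z(FA) = -0.477
c = −½·(z(H) + z(FA)) = -0.229
c < 0 → liberal criterion (biased toward responding “yes”).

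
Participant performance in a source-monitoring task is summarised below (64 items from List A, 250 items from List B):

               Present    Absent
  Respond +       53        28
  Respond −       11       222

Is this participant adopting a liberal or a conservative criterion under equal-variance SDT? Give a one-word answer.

z(H) = 0.947, z(FA) = -1.216
c = −½·(z(H) + z(FA)) = 0.1345
c > 0 → conservative criterion (biased toward responding “no”).

conservative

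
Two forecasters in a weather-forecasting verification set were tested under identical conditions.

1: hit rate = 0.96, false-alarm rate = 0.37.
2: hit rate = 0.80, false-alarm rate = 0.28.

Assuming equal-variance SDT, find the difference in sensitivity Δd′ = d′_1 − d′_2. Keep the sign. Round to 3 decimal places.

1: z(0.96) = 1.7507, z(0.37) = -0.3319, d' = 2.0826
2: z(0.80) = 0.8416, z(0.28) = -0.5828, d' = 1.4244
Δd' = d'_1 − d'_2 = 2.0826 − 1.4244 = 0.6582
1 has the higher sensitivity.

Δd′ = 0.658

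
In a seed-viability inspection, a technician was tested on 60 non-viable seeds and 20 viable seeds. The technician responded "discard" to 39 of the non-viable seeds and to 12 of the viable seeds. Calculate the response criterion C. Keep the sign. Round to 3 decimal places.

H = 39/60 = 0.6500
FA = 12/20 = 0.6000
z(0.6500) = 0.3853, z(0.6000) = 0.2533
c = −½·[z(H) + z(FA)] = −0.5 × (0.3853 + 0.2533) = -0.3193

C = -0.319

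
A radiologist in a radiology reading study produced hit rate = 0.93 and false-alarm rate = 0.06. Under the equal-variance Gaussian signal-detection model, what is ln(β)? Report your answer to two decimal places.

ln β = 0.12

z(H) = z(0.93) = 1.476
z(FA) = z(0.06) = -1.555
ln β = −½·[z(H)² − z(FA)²] = −0.5 × (2.179 − 2.418) = 0.1195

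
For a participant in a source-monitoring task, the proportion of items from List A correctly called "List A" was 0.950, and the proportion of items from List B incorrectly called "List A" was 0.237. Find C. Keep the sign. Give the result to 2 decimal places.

C = -0.46

z(0.950) = 1.6449, z(0.237) = -0.7160
c = −½·[z(H) + z(FA)] = −0.5 × (1.6449 + (-0.7160)) = -0.46445
c < 0: the participant has a liberal response bias.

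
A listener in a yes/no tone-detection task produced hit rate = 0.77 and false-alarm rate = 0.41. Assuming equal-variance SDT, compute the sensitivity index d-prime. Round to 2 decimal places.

d-prime = 0.97

Φ⁻¹(H) = Φ⁻¹(0.77) = 0.739
Φ⁻¹(FA) = Φ⁻¹(0.41) = -0.228
d' = z(H) − z(FA) = 0.739 − (-0.228) = 0.967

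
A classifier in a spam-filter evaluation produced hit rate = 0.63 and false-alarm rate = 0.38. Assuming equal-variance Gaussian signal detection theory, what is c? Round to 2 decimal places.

c = -0.01

z(H) = z(0.63) = 0.332
z(FA) = z(0.38) = -0.305
c = −½·[z(H) + z(FA)] = −0.5 × (0.332 + (-0.305)) = -0.0135
c < 0: the classifier has a liberal response bias.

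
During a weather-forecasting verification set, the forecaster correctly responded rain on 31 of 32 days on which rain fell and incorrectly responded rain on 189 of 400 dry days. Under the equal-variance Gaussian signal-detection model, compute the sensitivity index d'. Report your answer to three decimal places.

d' = 1.932

H = 31/32 = 0.9688
FA = 189/400 = 0.4725
z(H) = z(0.9688) = 1.8634
z(FA) = z(0.4725) = -0.0690
d' = z(H) − z(FA) = 1.8634 − (-0.0690) = 1.9324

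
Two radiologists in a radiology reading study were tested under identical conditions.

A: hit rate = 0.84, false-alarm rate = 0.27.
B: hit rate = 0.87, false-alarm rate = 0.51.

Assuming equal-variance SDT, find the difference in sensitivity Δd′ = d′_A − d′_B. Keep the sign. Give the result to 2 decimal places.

A: z(0.84) = 0.994, z(0.27) = -0.613, d' = 1.607
B: z(0.87) = 1.126, z(0.51) = 0.025, d' = 1.101
Δd' = d'_A − d'_B = 1.607 − 1.101 = 0.506
A has the higher sensitivity.

Δd′ = 0.51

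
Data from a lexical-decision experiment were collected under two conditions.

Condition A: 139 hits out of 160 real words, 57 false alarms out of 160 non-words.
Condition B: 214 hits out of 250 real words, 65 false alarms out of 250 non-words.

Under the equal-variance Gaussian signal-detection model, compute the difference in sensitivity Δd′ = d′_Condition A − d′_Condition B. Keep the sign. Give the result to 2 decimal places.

Δd′ = -0.22

Condition A: z(0.8688) = 1.121, z(0.3563) = -0.368, d' = 1.489
Condition B: z(0.8560) = 1.063, z(0.2600) = -0.643, d' = 1.706
Δd' = d'_Condition A − d'_Condition B = 1.489 − 1.706 = -0.217
Condition B has the higher sensitivity.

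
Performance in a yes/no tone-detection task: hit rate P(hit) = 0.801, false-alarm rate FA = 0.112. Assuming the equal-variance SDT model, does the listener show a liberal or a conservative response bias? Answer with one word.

z(H) = 0.845, z(FA) = -1.216
c = −½·(z(H) + z(FA)) = 0.1855
c > 0 → conservative criterion (biased toward responding “no”).

conservative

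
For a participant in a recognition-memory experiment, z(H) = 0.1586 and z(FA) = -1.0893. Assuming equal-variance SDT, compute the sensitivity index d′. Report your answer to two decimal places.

d′ = 1.25

d' = z(H) − z(FA) = 0.1586 − (-1.0893) = 1.2479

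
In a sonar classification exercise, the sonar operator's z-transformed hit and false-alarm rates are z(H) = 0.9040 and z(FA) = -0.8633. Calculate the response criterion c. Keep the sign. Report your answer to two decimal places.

c = −½·[z(H) + z(FA)] = −½·(0.9040 + (-0.8633)) = -0.02035
c < 0: the sonar operator has a liberal response bias.

c = -0.02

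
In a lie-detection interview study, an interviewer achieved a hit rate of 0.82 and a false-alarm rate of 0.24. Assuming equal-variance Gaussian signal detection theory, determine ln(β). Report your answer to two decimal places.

ln β = -0.17

z(H) = 0.915
z(FA) = -0.706
ln β = −½·[z(H)² − z(FA)²] = −0.5 × (0.837 − 0.498) = -0.1695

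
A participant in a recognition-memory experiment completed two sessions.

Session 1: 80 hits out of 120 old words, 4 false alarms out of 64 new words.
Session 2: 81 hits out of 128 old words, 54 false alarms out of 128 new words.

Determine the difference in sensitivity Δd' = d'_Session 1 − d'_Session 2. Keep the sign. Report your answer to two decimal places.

Δd' = 1.43

Session 1: z(0.6667) = 0.431, z(0.0625) = -1.534, d' = 1.965
Session 2: z(0.6328) = 0.339, z(0.4219) = -0.197, d' = 0.536
Δd' = d'_Session 1 − d'_Session 2 = 1.965 − 0.536 = 1.429
Session 1 has the higher sensitivity.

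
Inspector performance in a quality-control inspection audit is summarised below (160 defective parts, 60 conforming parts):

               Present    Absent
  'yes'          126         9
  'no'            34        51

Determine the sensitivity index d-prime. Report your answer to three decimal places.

d-prime = 1.834

H = 126/160 = 0.7875
FA = 9/60 = 0.1500
Φ⁻¹(H) = Φ⁻¹(0.7875) = 0.7978
Φ⁻¹(FA) = Φ⁻¹(0.1500) = -1.0364
d' = z(H) − z(FA) = 0.7978 − (-1.0364) = 1.8342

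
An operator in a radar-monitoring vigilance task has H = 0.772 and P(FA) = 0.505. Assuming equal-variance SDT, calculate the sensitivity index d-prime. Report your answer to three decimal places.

d-prime = 0.733

Φ⁻¹(H) = Φ⁻¹(0.772) = 0.7454
Φ⁻¹(FA) = Φ⁻¹(0.505) = 0.0125
d' = z(H) − z(FA) = 0.7454 − 0.0125 = 0.7329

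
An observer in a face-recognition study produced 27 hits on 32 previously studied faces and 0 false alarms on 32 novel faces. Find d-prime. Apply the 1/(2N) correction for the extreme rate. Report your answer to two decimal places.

The false-alarm rate is 0/32 = 0, so apply the 1/(2N) correction: FA → 1/(2·32) = 0.01562.
z(H) = z(0.84375) = 1.010
z(FA) = z(0.01562) = -2.154
d' = 1.010 − (-2.154) = 3.164

d-prime = 3.16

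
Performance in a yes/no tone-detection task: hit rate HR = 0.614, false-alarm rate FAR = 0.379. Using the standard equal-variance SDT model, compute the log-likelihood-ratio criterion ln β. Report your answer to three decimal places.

ln β = 0.005

z(H) = z(0.614) = 0.2898
z(FA) = z(0.379) = -0.3081
ln β = −½·[z(H)² − z(FA)²] = −0.5 × (0.0840 − 0.0949) = 0.00545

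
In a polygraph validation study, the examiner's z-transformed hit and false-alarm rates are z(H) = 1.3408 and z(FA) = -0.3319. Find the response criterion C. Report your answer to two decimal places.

c = −½·[z(H) + z(FA)] = −½·(1.3408 + (-0.3319)) = -0.50445
c < 0: the examiner has a liberal response bias.

C = -0.50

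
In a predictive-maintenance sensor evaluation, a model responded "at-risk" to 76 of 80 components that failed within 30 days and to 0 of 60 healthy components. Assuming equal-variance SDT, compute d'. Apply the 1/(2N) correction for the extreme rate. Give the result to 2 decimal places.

d' = 4.04

The false-alarm rate is 0/60 = 0, so apply the 1/(2N) correction: FA → 1/(2·60) = 0.00833.
z(H) = z(0.95000) = 1.645
z(FA) = z(0.00833) = -2.394
d' = 1.645 − (-2.394) = 4.039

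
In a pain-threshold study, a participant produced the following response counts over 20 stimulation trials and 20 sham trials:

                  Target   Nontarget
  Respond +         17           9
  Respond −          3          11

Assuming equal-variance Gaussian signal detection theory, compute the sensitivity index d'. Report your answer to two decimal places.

d' = 1.16

H = 17/20 = 0.8500
FA = 9/20 = 0.4500
z(H) = 1.0364
z(FA) = -0.1257
d' = z(H) − z(FA) = 1.0364 − (-0.1257) = 1.1621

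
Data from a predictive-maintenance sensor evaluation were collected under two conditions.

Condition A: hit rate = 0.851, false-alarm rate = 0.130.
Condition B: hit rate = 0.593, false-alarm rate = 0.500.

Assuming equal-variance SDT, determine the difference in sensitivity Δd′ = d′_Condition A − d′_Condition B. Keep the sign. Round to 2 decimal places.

Δd′ = 1.93

Condition A: z(0.851) = 1.041, z(0.130) = -1.126, d' = 2.167
Condition B: z(0.593) = 0.235, z(0.500) = 0.000, d' = 0.235
Δd' = d'_Condition A − d'_Condition B = 2.167 − 0.235 = 1.932
Condition A has the higher sensitivity.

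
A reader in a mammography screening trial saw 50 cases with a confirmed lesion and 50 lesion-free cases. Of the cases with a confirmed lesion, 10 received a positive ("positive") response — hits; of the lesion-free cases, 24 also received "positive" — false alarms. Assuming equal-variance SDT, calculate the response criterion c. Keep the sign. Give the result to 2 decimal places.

c = 0.45

H = 10/50 = 0.2000
FA = 24/50 = 0.4800
z(H) = -0.8416
z(FA) = -0.0502
c = −½·[z(H) + z(FA)] = −0.5 × (-0.8416 + (-0.0502)) = 0.4459
c > 0: the reader has a conservative response bias.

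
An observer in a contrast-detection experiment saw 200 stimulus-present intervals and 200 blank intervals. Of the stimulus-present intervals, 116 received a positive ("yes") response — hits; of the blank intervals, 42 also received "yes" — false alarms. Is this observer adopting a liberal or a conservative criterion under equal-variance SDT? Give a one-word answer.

conservative

z(H) = 0.202, z(FA) = -0.806
c = −½·(z(H) + z(FA)) = 0.302
c > 0 → conservative criterion (biased toward responding “no”).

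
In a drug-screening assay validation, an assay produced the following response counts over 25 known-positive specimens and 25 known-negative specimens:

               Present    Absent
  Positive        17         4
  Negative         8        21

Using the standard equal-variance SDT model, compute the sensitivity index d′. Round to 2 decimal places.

d′ = 1.46

H = 17/25 = 0.6800
FA = 4/25 = 0.1600
z(H) = 0.468
z(FA) = -0.994
d' = z(H) − z(FA) = 0.468 − (-0.994) = 1.462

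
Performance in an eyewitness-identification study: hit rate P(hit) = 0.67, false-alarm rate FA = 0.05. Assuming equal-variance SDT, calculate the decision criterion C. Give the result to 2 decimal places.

Φ⁻¹(H) = 0.440
Φ⁻¹(FA) = -1.645
c = −½·[z(H) + z(FA)] = −0.5 × (0.440 + (-1.645)) = 0.6025

C = 0.60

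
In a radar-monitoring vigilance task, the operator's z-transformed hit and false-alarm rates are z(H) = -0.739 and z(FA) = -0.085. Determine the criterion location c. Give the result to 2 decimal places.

c = 0.41

c = −½·[z(H) + z(FA)] = −½·(-0.739 + (-0.085)) = 0.412
c > 0: the operator has a conservative response bias.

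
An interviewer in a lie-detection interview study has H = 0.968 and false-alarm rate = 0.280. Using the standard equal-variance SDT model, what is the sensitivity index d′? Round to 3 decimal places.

z(H) = 1.8522
z(FA) = -0.5828
d' = z(H) − z(FA) = 1.8522 − (-0.5828) = 2.4350

d′ = 2.435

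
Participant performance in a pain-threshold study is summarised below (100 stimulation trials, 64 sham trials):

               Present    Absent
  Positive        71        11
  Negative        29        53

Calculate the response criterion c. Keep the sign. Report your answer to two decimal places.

c = 0.20

H = 71/100 = 0.7100
FA = 11/64 = 0.1719
Φ⁻¹(H) = 0.5534
Φ⁻¹(FA) = -0.9467
c = −½·[z(H) + z(FA)] = −0.5 × (0.5534 + (-0.9467)) = 0.19665
c > 0: the participant has a conservative response bias.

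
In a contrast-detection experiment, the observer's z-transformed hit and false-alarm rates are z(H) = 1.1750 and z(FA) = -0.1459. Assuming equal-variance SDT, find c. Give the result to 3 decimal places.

c = −½·[z(H) + z(FA)] = −½·(1.1750 + (-0.1459)) = -0.51455

c = -0.515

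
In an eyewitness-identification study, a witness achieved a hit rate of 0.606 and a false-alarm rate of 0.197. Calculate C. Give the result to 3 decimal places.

z(0.606) = 0.2689, z(0.197) = -0.8524
c = −½·[z(H) + z(FA)] = −0.5 × (0.2689 + (-0.8524)) = 0.29175
c > 0: the witness has a conservative response bias.

C = 0.292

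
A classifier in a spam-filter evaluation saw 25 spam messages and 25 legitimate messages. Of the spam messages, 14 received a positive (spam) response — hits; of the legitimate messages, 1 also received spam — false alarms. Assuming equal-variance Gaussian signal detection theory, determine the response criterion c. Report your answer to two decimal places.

H = 14/25 = 0.5600
FA = 1/25 = 0.0400
Φ⁻¹(H) = Φ⁻¹(0.5600) = 0.1510
Φ⁻¹(FA) = Φ⁻¹(0.0400) = -1.7507
c = −½·[z(H) + z(FA)] = −0.5 × (0.1510 + (-1.7507)) = 0.79985
c > 0: the classifier has a conservative response bias.

c = 0.80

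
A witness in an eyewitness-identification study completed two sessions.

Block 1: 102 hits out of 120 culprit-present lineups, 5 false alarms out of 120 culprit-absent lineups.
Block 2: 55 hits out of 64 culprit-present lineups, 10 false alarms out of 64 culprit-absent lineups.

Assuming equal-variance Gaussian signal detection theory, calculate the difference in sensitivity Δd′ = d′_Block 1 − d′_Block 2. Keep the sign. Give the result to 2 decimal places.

Δd′ = 0.68

Block 1: z(0.8500) = 1.036, z(0.0417) = -1.731, d' = 2.767
Block 2: z(0.8594) = 1.078, z(0.1562) = -1.010, d' = 2.088
Δd' = d'_Block 1 − d'_Block 2 = 2.767 − 2.088 = 0.679
Block 1 has the higher sensitivity.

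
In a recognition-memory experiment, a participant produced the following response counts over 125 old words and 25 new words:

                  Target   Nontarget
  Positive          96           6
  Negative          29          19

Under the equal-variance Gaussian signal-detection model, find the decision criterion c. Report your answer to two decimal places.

H = 96/125 = 0.7680
FA = 6/25 = 0.2400
Φ⁻¹(H) = 0.7323
Φ⁻¹(FA) = -0.7063
c = −½·[z(H) + z(FA)] = −0.5 × (0.7323 + (-0.7063)) = -0.0130

c = -0.01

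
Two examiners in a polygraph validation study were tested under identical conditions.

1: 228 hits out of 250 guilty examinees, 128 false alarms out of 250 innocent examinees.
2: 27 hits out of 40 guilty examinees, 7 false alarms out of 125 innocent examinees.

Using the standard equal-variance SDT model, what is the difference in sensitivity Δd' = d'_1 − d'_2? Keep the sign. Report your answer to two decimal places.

1: z(0.9120) = 1.353, z(0.5120) = 0.030, d' = 1.323
2: z(0.6750) = 0.454, z(0.0560) = -1.589, d' = 2.043
Δd' = d'_1 − d'_2 = 1.323 − 2.043 = -0.720
2 has the higher sensitivity.

Δd' = -0.72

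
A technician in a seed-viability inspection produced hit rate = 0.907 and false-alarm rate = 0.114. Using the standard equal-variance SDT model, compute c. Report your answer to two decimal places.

c = -0.06

Φ⁻¹(H) = Φ⁻¹(0.907) = 1.323
Φ⁻¹(FA) = Φ⁻¹(0.114) = -1.206
c = −½·[z(H) + z(FA)] = −0.5 × (1.323 + (-1.206)) = -0.0585
c < 0: the technician has a liberal response bias.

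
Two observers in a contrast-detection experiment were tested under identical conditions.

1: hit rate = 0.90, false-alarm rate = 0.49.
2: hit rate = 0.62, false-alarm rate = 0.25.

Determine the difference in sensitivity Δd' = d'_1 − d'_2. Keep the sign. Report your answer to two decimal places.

1: z(0.90) = 1.282, z(0.49) = -0.025, d' = 1.307
2: z(0.62) = 0.305, z(0.25) = -0.674, d' = 0.979
Δd' = d'_1 − d'_2 = 1.307 − 0.979 = 0.328
1 has the higher sensitivity.

Δd' = 0.33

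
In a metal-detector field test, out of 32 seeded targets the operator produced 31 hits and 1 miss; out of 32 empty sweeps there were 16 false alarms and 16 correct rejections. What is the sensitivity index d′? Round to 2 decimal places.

H = 31/32 = 0.9688
FA = 16/32 = 0.5000
Φ⁻¹(H) = 1.8634
Φ⁻¹(FA) = 0.0000
d' = z(H) − z(FA) = 1.8634 − 0.0000 = 1.8634

d′ = 1.86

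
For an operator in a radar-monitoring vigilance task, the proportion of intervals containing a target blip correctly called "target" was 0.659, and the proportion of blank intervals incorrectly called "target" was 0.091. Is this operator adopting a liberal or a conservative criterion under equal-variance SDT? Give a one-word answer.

z(H) = 0.410, z(FA) = -1.335
c = −½·(z(H) + z(FA)) = 0.4625
c > 0 → conservative criterion (biased toward responding “no”).

conservative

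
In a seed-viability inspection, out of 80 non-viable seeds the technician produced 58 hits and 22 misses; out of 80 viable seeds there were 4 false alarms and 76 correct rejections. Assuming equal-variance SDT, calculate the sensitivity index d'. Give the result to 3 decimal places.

H = 58/80 = 0.7250
FA = 4/80 = 0.0500
z(0.7250) = 0.5978, z(0.0500) = -1.6449
d' = z(H) − z(FA) = 0.5978 − (-1.6449) = 2.2427

d' = 2.243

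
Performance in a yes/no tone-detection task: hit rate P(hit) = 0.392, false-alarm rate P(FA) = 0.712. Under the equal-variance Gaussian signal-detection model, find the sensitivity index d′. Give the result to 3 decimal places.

z(0.392) = -0.2741, z(0.712) = 0.5592
d' = z(H) − z(FA) = -0.2741 − 0.5592 = -0.8333

d′ = -0.833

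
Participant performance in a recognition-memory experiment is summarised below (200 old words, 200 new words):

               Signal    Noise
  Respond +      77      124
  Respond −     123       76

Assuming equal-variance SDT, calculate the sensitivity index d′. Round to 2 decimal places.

H = 77/200 = 0.3850
FA = 124/200 = 0.6200
z(H) = z(0.3850) = -0.2924
z(FA) = z(0.6200) = 0.3055
d' = z(H) − z(FA) = -0.2924 − 0.3055 = -0.5979

d′ = -0.60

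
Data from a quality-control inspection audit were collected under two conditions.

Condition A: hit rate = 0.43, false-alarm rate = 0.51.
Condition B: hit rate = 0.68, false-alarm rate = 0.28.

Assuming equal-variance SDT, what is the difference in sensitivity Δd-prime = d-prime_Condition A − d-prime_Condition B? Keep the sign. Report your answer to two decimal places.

Condition A: z(0.43) = -0.176, z(0.51) = 0.025, d' = -0.201
Condition B: z(0.68) = 0.468, z(0.28) = -0.583, d' = 1.051
Δd' = d'_Condition A − d'_Condition B = -0.201 − 1.051 = -1.252
Condition B has the higher sensitivity.

Δd-prime = -1.25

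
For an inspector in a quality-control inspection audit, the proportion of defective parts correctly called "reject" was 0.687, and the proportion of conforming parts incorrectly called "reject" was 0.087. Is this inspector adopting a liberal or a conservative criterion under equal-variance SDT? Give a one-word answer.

conservative

z(H) = 0.487, z(FA) = -1.359
c = −½·(z(H) + z(FA)) = 0.436
c > 0 → conservative criterion (biased toward responding “no”).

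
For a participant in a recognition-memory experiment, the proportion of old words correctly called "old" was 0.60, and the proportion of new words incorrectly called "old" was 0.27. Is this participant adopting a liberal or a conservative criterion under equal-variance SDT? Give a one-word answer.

z(H) = 0.253, z(FA) = -0.613
c = −½·(z(H) + z(FA)) = 0.180
c > 0 → conservative criterion (biased toward responding “no”).

conservative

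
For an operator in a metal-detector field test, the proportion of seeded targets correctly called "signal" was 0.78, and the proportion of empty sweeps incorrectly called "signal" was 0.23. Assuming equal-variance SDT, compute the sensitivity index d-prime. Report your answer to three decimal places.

d-prime = 1.511

z(H) = 0.7722
z(FA) = -0.7388
d' = z(H) − z(FA) = 0.7722 − (-0.7388) = 1.5110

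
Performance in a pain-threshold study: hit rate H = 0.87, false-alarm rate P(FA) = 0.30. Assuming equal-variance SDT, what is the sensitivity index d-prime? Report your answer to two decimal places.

z(H) = 1.1264
z(FA) = -0.5244
d' = z(H) − z(FA) = 1.1264 − (-0.5244) = 1.6508

d-prime = 1.65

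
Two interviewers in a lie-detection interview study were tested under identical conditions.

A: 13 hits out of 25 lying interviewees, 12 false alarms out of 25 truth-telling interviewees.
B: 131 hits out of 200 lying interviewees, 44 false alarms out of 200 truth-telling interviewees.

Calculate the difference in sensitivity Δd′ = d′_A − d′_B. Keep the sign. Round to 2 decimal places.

A: z(0.5200) = 0.050, z(0.4800) = -0.050, d' = 0.100
B: z(0.6550) = 0.399, z(0.2200) = -0.772, d' = 1.171
Δd' = d'_A − d'_B = 0.100 − 1.171 = -1.071
B has the higher sensitivity.

Δd′ = -1.07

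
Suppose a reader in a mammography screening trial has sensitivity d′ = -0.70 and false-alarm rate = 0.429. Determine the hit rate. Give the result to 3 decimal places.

z(false-alarm rate) = z(0.429) = -0.1789
z(H) = z(FA) + d' = -0.1789 + (-0.70) = -0.8789
hit rate = Φ(-0.8789) = 0.1897

hit rate = 0.190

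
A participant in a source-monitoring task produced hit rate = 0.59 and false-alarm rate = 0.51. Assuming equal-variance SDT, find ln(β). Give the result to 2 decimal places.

Φ⁻¹(H) = Φ⁻¹(0.59) = 0.228
Φ⁻¹(FA) = Φ⁻¹(0.51) = 0.025
ln β = −½·[z(H)² − z(FA)²] = −0.5 × (0.052 − 0.001) = -0.0255

ln β = -0.03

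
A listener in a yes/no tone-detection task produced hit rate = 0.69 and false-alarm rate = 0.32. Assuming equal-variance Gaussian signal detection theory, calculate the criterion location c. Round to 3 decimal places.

c = -0.014

Φ⁻¹(H) = Φ⁻¹(0.69) = 0.4959
Φ⁻¹(FA) = Φ⁻¹(0.32) = -0.4677
c = −½·[z(H) + z(FA)] = −0.5 × (0.4959 + (-0.4677)) = -0.0141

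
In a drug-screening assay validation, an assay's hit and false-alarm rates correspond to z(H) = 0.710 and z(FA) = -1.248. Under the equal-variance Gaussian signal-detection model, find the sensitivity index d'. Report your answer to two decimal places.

d' = 1.96

d' = z(H) − z(FA) = 0.710 − (-1.248) = 1.958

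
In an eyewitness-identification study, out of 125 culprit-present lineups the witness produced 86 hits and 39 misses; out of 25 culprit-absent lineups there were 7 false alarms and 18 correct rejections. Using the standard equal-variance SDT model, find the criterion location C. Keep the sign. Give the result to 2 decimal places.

C = 0.05

H = 86/125 = 0.6880
FA = 7/25 = 0.2800
Φ⁻¹(0.6880) = 0.490, Φ⁻¹(0.2800) = -0.583
c = −½·[z(H) + z(FA)] = −0.5 × (0.490 + (-0.583)) = 0.0465
c > 0: the witness has a conservative response bias.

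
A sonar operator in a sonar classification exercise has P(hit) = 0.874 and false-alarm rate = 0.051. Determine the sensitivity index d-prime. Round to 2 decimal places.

z(H) = z(0.874) = 1.1455
z(FA) = z(0.051) = -1.6352
d' = z(H) − z(FA) = 1.1455 − (-1.6352) = 2.7807

d-prime = 2.78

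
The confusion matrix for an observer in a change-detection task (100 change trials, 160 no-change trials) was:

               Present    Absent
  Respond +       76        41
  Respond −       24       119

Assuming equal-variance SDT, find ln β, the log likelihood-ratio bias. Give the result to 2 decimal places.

ln β = -0.03

H = 76/100 = 0.7600
FA = 41/160 = 0.2562
z(H) = 0.706
z(FA) = -0.655
ln β = −½·[z(H)² − z(FA)²] = −0.5 × (0.498 − 0.429) = -0.0345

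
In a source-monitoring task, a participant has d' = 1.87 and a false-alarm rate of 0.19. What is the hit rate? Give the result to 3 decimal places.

hit rate = 0.839

z(false-alarm rate) = z(0.19) = -0.8779
z(H) = z(FA) + d' = -0.8779 + 1.87 = 0.9921
hit rate = Φ(0.9921) = 0.8394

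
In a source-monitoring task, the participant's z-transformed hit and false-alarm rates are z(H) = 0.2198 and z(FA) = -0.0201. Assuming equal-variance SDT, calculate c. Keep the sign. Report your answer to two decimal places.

c = -0.10

c = −½·[z(H) + z(FA)] = −½·(0.2198 + (-0.0201)) = -0.09985
c < 0: the participant has a liberal response bias.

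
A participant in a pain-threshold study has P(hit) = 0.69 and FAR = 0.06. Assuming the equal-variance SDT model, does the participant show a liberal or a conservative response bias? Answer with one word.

conservative

z(H) = 0.496, z(FA) = -1.555
c = −½·(z(H) + z(FA)) = 0.5295
c > 0 → conservative criterion (biased toward responding “no”).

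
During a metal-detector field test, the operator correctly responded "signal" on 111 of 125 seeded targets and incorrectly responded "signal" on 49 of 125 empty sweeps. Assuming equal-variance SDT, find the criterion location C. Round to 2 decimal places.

H = 111/125 = 0.8880
FA = 49/125 = 0.3920
Φ⁻¹(H) = Φ⁻¹(0.8880) = 1.2160
Φ⁻¹(FA) = Φ⁻¹(0.3920) = -0.2741
c = −½·[z(H) + z(FA)] = −0.5 × (1.2160 + (-0.2741)) = -0.47095

C = -0.47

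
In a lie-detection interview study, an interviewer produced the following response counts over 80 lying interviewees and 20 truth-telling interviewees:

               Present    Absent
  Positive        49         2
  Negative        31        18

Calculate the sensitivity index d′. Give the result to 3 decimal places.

H = 49/80 = 0.6125
FA = 2/20 = 0.1000
z(H) = z(0.6125) = 0.2858
z(FA) = z(0.1000) = -1.2816
d' = z(H) − z(FA) = 0.2858 − (-1.2816) = 1.5674

d′ = 1.567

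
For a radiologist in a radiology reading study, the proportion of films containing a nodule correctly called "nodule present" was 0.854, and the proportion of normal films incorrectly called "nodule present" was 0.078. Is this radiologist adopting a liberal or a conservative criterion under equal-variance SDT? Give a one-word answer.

z(H) = 1.054, z(FA) = -1.419
c = −½·(z(H) + z(FA)) = 0.1825
c > 0 → conservative criterion (biased toward responding “no”).

conservative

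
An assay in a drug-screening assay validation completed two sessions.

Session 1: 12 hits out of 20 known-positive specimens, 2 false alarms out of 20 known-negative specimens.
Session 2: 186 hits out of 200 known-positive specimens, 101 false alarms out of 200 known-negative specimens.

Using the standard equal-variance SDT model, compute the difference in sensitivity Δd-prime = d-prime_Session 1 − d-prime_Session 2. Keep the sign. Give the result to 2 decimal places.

Session 1: z(0.6000) = 0.253, z(0.1000) = -1.282, d' = 1.535
Session 2: z(0.9300) = 1.476, z(0.5050) = 0.013, d' = 1.463
Δd' = d'_Session 1 − d'_Session 2 = 1.535 − 1.463 = 0.072
Session 1 has the higher sensitivity.

Δd-prime = 0.07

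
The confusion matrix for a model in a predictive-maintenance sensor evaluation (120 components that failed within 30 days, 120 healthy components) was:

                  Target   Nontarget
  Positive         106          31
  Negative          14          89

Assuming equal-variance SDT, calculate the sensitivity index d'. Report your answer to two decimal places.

d' = 1.84

H = 106/120 = 0.8833
FA = 31/120 = 0.2583
Φ⁻¹(0.8833) = 1.192, Φ⁻¹(0.2583) = -0.649
d' = z(H) − z(FA) = 1.192 − (-0.649) = 1.841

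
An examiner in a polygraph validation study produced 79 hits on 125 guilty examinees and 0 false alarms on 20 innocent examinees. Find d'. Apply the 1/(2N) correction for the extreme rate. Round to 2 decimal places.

d' = 2.30

The false-alarm rate is 0/20 = 0, so apply the 1/(2N) correction: FA → 1/(2·20) = 0.02500.
z(H) = z(0.63200) = 0.337
z(FA) = z(0.02500) = -1.960
d' = 0.337 − (-1.960) = 2.297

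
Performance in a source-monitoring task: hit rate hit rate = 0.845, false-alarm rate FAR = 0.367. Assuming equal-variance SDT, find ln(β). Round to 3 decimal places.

ln β = -0.458

z(H) = 1.0152
z(FA) = -0.3398
ln β = −½·[z(H)² − z(FA)²] = −0.5 × (1.0306 − 0.1155) = -0.45755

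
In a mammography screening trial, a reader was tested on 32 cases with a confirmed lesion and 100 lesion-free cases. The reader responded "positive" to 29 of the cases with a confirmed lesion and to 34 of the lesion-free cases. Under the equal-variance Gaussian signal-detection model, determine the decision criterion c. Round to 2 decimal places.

H = 29/32 = 0.9062
FA = 34/100 = 0.3400
Φ⁻¹(H) = Φ⁻¹(0.9062) = 1.3177
Φ⁻¹(FA) = Φ⁻¹(0.3400) = -0.4125
c = −½·[z(H) + z(FA)] = −0.5 × (1.3177 + (-0.4125)) = -0.4526

c = -0.45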